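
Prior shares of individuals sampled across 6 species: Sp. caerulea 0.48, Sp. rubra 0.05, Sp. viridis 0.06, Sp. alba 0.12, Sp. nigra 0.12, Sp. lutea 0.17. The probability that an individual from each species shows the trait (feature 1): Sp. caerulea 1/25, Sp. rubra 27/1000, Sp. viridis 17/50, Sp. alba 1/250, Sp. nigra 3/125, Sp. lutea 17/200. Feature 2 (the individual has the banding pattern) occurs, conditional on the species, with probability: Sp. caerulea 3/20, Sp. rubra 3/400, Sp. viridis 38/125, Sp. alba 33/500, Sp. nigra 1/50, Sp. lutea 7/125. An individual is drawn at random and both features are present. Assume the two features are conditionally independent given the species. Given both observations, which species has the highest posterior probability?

Unnormalized posteriors (prior × likelihood):
  Sp. caerulea: 0.48 × 0.04 × 0.15 = 0.00288
  Sp. rubra: 0.05 × 0.027 × 0.0075 = 0.000010125
  Sp. viridis: 0.06 × 0.34 × 0.304 = 0.0062016
  Sp. alba: 0.12 × 0.004 × 0.066 = 0.00003168
  Sp. nigra: 0.12 × 0.024 × 0.02 = 0.0000576
  Sp. lutea: 0.17 × 0.085 × 0.056 = 0.0008092
Total = 0.009990205.
Largest term belongs to Sp. viridis, so Sp. viridis is most probable.

Sp. viridis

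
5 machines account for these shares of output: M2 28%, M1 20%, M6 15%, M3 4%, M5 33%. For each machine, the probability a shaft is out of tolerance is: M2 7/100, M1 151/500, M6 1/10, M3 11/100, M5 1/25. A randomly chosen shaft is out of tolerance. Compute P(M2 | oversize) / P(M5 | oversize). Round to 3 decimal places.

1.485

Compute prior × likelihood for every hypothesis:
  M2: 0.28 × 0.07 = 0.0196
  M1: 0.2 × 0.302 = 0.0604
  M6: 0.15 × 0.1 = 0.015
  M3: 0.04 × 0.11 = 0.0044
  M5: 0.33 × 0.04 = 0.0132
Total = 0.1126.
The ratio is 0.0196 / 0.0132 (the normalizer cancels) = 1.485.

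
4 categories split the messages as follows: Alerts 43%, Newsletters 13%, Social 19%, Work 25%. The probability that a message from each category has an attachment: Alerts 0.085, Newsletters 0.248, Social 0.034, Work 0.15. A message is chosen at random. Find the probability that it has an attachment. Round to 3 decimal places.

0.113

Compute prior × likelihood for every hypothesis:
  Alerts: 0.43 × 0.085 = 0.03655
  Newsletters: 0.13 × 0.248 = 0.03224
  Social: 0.19 × 0.034 = 0.00646
  Work: 0.25 × 0.15 = 0.0375
P(attachment) = 0.03655 + 0.03224 + 0.00646 + 0.0375 = 0.11275 → 0.113.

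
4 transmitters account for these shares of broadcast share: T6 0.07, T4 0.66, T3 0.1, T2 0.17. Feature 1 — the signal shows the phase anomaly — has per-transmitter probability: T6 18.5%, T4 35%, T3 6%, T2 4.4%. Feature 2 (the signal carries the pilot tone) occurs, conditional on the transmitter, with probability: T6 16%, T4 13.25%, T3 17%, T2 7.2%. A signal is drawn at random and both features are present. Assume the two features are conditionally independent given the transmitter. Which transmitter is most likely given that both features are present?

By Bayes' rule, posterior ∝ prior × likelihood:
  T6: 0.07 × 0.185 × 0.16 = 0.002072
  T4: 0.66 × 0.35 × 0.1325 = 0.0306075
  T3: 0.1 × 0.06 × 0.17 = 0.00102
  T2: 0.17 × 0.044 × 0.072 = 0.00053856
Sum = 0.03423806.
Largest term belongs to T4, so T4 is most probable.

T4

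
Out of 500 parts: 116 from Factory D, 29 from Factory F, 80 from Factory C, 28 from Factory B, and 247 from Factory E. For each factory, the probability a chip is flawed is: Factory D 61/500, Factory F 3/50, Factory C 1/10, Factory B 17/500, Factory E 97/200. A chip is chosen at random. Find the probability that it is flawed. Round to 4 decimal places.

Unnormalized posteriors (prior × likelihood):
  Factory D: 0.232 × 0.122 = 0.028304
  Factory F: 0.058 × 0.06 = 0.00348
  Factory C: 0.16 × 0.1 = 0.016
  Factory B: 0.056 × 0.034 = 0.001904
  Factory E: 0.494 × 0.485 = 0.23959
P(flawed) = 0.028304 + 0.00348 + 0.016 + 0.001904 + 0.23959 = 0.289278 → 0.2893.

0.2893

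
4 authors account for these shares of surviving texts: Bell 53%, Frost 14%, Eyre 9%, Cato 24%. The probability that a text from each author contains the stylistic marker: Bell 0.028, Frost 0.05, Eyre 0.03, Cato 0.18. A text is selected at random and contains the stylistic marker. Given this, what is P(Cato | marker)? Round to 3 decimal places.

0.638

By Bayes' rule, posterior ∝ prior × likelihood:
  Bell: 0.53 × 0.028 = 0.01484
  Frost: 0.14 × 0.05 = 0.007
  Eyre: 0.09 × 0.03 = 0.0027
  Cato: 0.24 × 0.18 = 0.0432
Total = 0.06774.
P(Cato | evidence) = 0.0432 / 0.06774 ≈ 0.638.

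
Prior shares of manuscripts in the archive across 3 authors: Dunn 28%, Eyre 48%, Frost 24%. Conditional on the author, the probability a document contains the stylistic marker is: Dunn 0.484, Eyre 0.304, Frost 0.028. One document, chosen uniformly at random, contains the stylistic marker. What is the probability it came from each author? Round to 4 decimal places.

Dunn 0.4703, Eyre 0.5064, Frost 0.0233

Unnormalized posteriors (prior × likelihood):
  Dunn: 0.28 × 0.484 = 0.13552
  Eyre: 0.48 × 0.304 = 0.14592
  Frost: 0.24 × 0.028 = 0.00672
Total = 0.28816.
P(Dunn | marker) = 0.13552/0.28816 ≈ 0.4703
P(Eyre | marker) = 0.14592/0.28816 ≈ 0.5064
P(Frost | marker) = 0.00672/0.28816 ≈ 0.0233
(Check: 0.4703+0.5064+0.0233 = 1.0000.)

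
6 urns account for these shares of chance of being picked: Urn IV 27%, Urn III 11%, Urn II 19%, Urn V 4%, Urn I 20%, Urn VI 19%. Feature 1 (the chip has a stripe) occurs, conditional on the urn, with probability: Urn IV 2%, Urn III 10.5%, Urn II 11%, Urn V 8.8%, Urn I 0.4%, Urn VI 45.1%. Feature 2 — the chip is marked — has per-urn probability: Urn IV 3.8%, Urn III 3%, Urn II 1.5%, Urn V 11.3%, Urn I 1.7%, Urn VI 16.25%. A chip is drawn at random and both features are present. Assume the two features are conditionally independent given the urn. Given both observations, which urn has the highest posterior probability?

Urn VI

Prior × likelihood for each hypothesis:
  Urn IV: 0.27 × 0.02 × 0.038 = 0.0002052
  Urn III: 0.11 × 0.105 × 0.03 = 0.0003465
  Urn II: 0.19 × 0.11 × 0.015 = 0.0003135
  Urn V: 0.04 × 0.088 × 0.113 = 0.00039776
  Urn I: 0.2 × 0.004 × 0.017 = 0.0000136
  Urn VI: 0.19 × 0.451 × 0.1625 = 0.013924625
Normalizing constant = 0.015201185.
Largest term belongs to Urn VI, so Urn VI is most probable.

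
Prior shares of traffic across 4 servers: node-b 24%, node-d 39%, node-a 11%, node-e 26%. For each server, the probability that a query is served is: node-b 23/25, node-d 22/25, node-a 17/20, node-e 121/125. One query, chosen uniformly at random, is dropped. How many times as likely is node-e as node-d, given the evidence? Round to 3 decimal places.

Taking complements, P(dropped | each) = node-b 0.08, node-d 0.12, node-a 0.15, node-e 0.032.
Compute prior × likelihood for every hypothesis:
  node-b: 0.24 × 0.08 = 0.0192
  node-d: 0.39 × 0.12 = 0.0468
  node-a: 0.11 × 0.15 = 0.0165
  node-e: 0.26 × 0.032 = 0.00832
Total = 0.09082.
The ratio is 0.00832 / 0.0468 (the normalizer cancels) = 0.178.

0.178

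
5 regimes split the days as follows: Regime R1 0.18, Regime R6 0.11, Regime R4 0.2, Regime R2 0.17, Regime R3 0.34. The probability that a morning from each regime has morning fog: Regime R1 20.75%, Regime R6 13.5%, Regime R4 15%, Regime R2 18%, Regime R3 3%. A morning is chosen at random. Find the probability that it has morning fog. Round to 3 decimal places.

0.123

Prior × likelihood for each hypothesis:
  Regime R1: 0.18 × 0.2075 = 0.03735
  Regime R6: 0.11 × 0.135 = 0.01485
  Regime R4: 0.2 × 0.15 = 0.03
  Regime R2: 0.17 × 0.18 = 0.0306
  Regime R3: 0.34 × 0.03 = 0.0102
P(fog) = 0.03735 + 0.01485 + 0.03 + 0.0306 + 0.0102 = 0.123 → 0.123.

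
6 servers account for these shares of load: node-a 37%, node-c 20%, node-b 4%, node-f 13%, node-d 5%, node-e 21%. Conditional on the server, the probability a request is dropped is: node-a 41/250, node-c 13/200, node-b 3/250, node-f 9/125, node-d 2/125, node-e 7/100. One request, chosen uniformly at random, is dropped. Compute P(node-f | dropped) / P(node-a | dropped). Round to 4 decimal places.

0.1543

By Bayes' rule, posterior ∝ prior × likelihood:
  node-a: 0.37 × 0.164 = 0.06068
  node-c: 0.2 × 0.065 = 0.013
  node-b: 0.04 × 0.012 = 0.00048
  node-f: 0.13 × 0.072 = 0.00936
  node-d: 0.05 × 0.016 = 0.0008
  node-e: 0.21 × 0.07 = 0.0147
Total = 0.09902.
The ratio is 0.00936 / 0.06068 (the normalizer cancels) = 0.1543.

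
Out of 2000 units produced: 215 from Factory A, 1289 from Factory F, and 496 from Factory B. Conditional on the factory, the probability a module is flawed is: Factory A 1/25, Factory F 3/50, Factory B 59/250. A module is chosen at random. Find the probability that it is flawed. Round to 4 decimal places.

0.1015

By Bayes' rule, posterior ∝ prior × likelihood:
  Factory A: 0.1075 × 0.04 = 0.0043
  Factory F: 0.6445 × 0.06 = 0.03867
  Factory B: 0.248 × 0.236 = 0.058528
P(flawed) = 0.0043 + 0.03867 + 0.058528 = 0.101498 → 0.1015.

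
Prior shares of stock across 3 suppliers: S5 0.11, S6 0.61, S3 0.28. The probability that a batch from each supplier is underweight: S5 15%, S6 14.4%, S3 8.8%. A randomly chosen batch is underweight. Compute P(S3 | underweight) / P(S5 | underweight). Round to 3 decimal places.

Unnormalized posteriors (prior × likelihood):
  S5: 0.11 × 0.15 = 0.0165
  S6: 0.61 × 0.144 = 0.08784
  S3: 0.28 × 0.088 = 0.02464
Total = 0.12898.
The ratio is 0.02464 / 0.0165 (the normalizer cancels) = 1.493.

1.493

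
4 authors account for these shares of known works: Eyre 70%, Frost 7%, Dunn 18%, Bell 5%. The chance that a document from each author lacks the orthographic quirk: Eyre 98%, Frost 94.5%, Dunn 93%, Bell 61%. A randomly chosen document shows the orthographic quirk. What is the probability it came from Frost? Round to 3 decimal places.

Taking complements, P(quirk | each) = Eyre 0.02, Frost 0.055, Dunn 0.07, Bell 0.39.
Compute prior × likelihood for every hypothesis:
  Eyre: 0.7 × 0.02 = 0.014
  Frost: 0.07 × 0.055 = 0.00385
  Dunn: 0.18 × 0.07 = 0.0126
  Bell: 0.05 × 0.39 = 0.0195
Sum = 0.04995.
P(Frost | evidence) = 0.00385 / 0.04995 ≈ 0.077.

0.077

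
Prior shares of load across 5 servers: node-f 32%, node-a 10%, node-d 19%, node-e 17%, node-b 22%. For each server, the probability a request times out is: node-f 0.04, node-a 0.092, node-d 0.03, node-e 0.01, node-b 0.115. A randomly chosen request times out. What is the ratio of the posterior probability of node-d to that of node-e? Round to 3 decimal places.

Compute prior × likelihood for every hypothesis:
  node-f: 0.32 × 0.04 = 0.0128
  node-a: 0.1 × 0.092 = 0.0092
  node-d: 0.19 × 0.03 = 0.0057
  node-e: 0.17 × 0.01 = 0.0017
  node-b: 0.22 × 0.115 = 0.0253
Normalizing constant = 0.0547.
The ratio is 0.0057 / 0.0017 (the normalizer cancels) = 3.353.

3.353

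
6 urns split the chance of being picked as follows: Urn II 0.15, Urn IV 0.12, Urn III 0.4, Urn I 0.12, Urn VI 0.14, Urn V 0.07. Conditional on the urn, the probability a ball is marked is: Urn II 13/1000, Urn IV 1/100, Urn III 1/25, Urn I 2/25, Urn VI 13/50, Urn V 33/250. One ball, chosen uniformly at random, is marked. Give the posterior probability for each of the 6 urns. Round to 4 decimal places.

Urn II 0.0262, Urn IV 0.0161, Urn III 0.2151, Urn I 0.1290, Urn VI 0.4893, Urn V 0.1242

Prior × likelihood for each hypothesis:
  Urn II: 0.15 × 0.013 = 0.00195
  Urn IV: 0.12 × 0.01 = 0.0012
  Urn III: 0.4 × 0.04 = 0.016
  Urn I: 0.12 × 0.08 = 0.0096
  Urn VI: 0.14 × 0.26 = 0.0364
  Urn V: 0.07 × 0.132 = 0.00924
Total = 0.07439.
P(Urn II | marked) = 0.00195/0.07439 ≈ 0.0262
P(Urn IV | marked) = 0.0012/0.07439 ≈ 0.0161
P(Urn III | marked) = 0.016/0.07439 ≈ 0.2151
P(Urn I | marked) = 0.0096/0.07439 ≈ 0.1290
P(Urn VI | marked) = 0.0364/0.07439 ≈ 0.4893
P(Urn V | marked) = 0.00924/0.07439 ≈ 0.1242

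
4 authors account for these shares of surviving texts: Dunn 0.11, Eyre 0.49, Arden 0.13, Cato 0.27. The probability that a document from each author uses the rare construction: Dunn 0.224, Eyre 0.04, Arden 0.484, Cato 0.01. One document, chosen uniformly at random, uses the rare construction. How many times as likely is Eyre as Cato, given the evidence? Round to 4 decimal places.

7.2593

Unnormalized posteriors (prior × likelihood):
  Dunn: 0.11 × 0.224 = 0.02464
  Eyre: 0.49 × 0.04 = 0.0196
  Arden: 0.13 × 0.484 = 0.06292
  Cato: 0.27 × 0.01 = 0.0027
Sum = 0.10986.
The ratio is 0.0196 / 0.0027 (the normalizer cancels) = 7.2593.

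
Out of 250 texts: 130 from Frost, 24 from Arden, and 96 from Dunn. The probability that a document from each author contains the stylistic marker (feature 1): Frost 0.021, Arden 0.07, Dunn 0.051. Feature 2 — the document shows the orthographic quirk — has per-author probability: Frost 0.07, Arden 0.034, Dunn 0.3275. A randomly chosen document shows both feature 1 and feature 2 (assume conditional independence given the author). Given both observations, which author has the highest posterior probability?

Dunn

Prior × likelihood for each hypothesis:
  Frost: 0.52 × 0.021 × 0.07 = 0.0007644
  Arden: 0.096 × 0.07 × 0.034 = 0.00022848
  Dunn: 0.384 × 0.051 × 0.3275 = 0.00641376
Total = 0.00740664.
Largest term belongs to Dunn, so Dunn is most probable.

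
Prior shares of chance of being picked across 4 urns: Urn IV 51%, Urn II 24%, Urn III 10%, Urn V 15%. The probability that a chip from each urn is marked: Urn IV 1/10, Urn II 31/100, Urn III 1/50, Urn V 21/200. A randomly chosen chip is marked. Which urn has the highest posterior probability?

Urn II

Prior × likelihood for each hypothesis:
  Urn IV: 0.51 × 0.1 = 0.051
  Urn II: 0.24 × 0.31 = 0.0744
  Urn III: 0.1 × 0.02 = 0.002
  Urn V: 0.15 × 0.105 = 0.01575
Normalizing constant = 0.14315.
Largest term belongs to Urn II, so Urn II is most probable.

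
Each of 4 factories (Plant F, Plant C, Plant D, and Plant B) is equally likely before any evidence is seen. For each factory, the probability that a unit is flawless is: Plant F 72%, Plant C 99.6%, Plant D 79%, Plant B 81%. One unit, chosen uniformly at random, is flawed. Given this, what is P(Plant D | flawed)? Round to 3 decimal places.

0.307

Taking complements, P(flawed | each) = Plant F 0.28, Plant C 0.004, Plant D 0.21, Plant B 0.19.
With a uniform prior (1/4 each), posterior ∝ likelihood:
  Plant F: 0.28
  Plant C: 0.004
  Plant D: 0.21
  Plant B: 0.19
Normalizing constant = 0.684.
P(Plant D | evidence) = 0.21 / 0.684 ≈ 0.307.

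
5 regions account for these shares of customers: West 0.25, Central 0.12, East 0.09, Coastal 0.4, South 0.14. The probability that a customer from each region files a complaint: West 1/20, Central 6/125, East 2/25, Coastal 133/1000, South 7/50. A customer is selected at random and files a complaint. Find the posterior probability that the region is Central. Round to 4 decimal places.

0.0586

By Bayes' rule, posterior ∝ prior × likelihood:
  West: 0.25 × 0.05 = 0.0125
  Central: 0.12 × 0.048 = 0.00576
  East: 0.09 × 0.08 = 0.0072
  Coastal: 0.4 × 0.133 = 0.0532
  South: 0.14 × 0.14 = 0.0196
Total = 0.09826.
P(Central | evidence) = 0.00576 / 0.09826 ≈ 0.0586.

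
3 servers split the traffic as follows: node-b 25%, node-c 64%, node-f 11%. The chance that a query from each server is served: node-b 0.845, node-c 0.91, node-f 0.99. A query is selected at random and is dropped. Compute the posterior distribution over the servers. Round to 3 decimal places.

node-b 0.398, node-c 0.591, node-f 0.011

Taking complements, P(dropped | each) = node-b 0.155, node-c 0.09, node-f 0.01.
Unnormalized posteriors (prior × likelihood):
  node-b: 0.25 × 0.155 = 0.03875
  node-c: 0.64 × 0.09 = 0.0576
  node-f: 0.11 × 0.01 = 0.0011
Total = 0.09745.
P(node-b | dropped) = 0.03875/0.09745 ≈ 0.398
P(node-c | dropped) = 0.0576/0.09745 ≈ 0.591
P(node-f | dropped) = 0.0011/0.09745 ≈ 0.011
(Check: 0.398+0.591+0.011 = 1.000.)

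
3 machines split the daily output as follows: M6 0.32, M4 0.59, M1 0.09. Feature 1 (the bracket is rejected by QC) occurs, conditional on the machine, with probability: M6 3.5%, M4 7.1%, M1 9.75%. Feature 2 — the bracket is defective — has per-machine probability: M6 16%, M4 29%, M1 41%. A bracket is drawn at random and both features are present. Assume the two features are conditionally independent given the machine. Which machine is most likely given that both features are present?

Prior × likelihood for each hypothesis:
  M6: 0.32 × 0.035 × 0.16 = 0.001792
  M4: 0.59 × 0.071 × 0.29 = 0.0121481
  M1: 0.09 × 0.0975 × 0.41 = 0.00359775
Normalizing constant = 0.01753785.
Largest term belongs to M4, so M4 is most probable.

M4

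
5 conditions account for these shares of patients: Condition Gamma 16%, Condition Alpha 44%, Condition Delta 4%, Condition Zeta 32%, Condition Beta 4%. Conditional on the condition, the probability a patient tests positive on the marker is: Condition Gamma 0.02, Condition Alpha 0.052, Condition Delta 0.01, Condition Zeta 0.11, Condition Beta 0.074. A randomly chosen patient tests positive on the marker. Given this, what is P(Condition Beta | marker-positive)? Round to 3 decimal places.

0.046

Prior × likelihood for each hypothesis:
  Condition Gamma: 0.16 × 0.02 = 0.0032
  Condition Alpha: 0.44 × 0.052 = 0.02288
  Condition Delta: 0.04 × 0.01 = 0.0004
  Condition Zeta: 0.32 × 0.11 = 0.0352
  Condition Beta: 0.04 × 0.074 = 0.00296
Sum = 0.06464.
P(Condition Beta | evidence) = 0.00296 / 0.06464 ≈ 0.046.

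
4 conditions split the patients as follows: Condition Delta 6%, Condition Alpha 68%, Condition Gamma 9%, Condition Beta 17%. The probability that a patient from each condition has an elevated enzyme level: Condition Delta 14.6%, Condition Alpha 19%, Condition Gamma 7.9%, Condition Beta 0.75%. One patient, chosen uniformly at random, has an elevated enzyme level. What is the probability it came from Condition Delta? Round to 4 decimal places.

0.0599

Prior × likelihood for each hypothesis:
  Condition Delta: 0.06 × 0.146 = 0.00876
  Condition Alpha: 0.68 × 0.19 = 0.1292
  Condition Gamma: 0.09 × 0.079 = 0.00711
  Condition Beta: 0.17 × 0.0075 = 0.001275
Sum = 0.146345.
P(Condition Delta | evidence) = 0.00876 / 0.146345 ≈ 0.0599.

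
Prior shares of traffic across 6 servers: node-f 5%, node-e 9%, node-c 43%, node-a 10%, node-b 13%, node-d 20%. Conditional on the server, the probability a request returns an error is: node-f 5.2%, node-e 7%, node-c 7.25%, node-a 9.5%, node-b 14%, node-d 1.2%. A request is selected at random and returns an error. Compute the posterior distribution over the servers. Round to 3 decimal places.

Prior × likelihood for each hypothesis:
  node-f: 0.05 × 0.052 = 0.0026
  node-e: 0.09 × 0.07 = 0.0063
  node-c: 0.43 × 0.0725 = 0.031175
  node-a: 0.1 × 0.095 = 0.0095
  node-b: 0.13 × 0.14 = 0.0182
  node-d: 0.2 × 0.012 = 0.0024
Normalizing constant = 0.070175.
P(node-f | error) = 0.0026/0.070175 ≈ 0.037
P(node-e | error) = 0.0063/0.070175 ≈ 0.090
P(node-c | error) = 0.031175/0.070175 ≈ 0.444
P(node-a | error) = 0.0095/0.070175 ≈ 0.135
P(node-b | error) = 0.0182/0.070175 ≈ 0.259
P(node-d | error) = 0.0024/0.070175 ≈ 0.034

node-f 0.037, node-e 0.090, node-c 0.444, node-a 0.135, node-b 0.259, node-d 0.034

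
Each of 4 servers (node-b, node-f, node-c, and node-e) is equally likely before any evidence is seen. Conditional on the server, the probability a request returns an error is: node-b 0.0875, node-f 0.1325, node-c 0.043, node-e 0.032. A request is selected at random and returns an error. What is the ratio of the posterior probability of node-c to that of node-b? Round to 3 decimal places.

Since the prior is uniform, the posterior is proportional to the likelihood:
  node-b: 0.0875
  node-f: 0.1325
  node-c: 0.043
  node-e: 0.032
Total = 0.295.
The ratio is 0.043 / 0.0875 (the normalizer cancels) = 0.491.

0.491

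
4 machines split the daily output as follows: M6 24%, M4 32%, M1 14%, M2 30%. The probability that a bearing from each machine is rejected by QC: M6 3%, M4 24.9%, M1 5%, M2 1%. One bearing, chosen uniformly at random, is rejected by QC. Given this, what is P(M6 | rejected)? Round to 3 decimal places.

0.074

Compute prior × likelihood for every hypothesis:
  M6: 0.24 × 0.03 = 0.0072
  M4: 0.32 × 0.249 = 0.07968
  M1: 0.14 × 0.05 = 0.007
  M2: 0.3 × 0.01 = 0.003
Normalizing constant = 0.09688.
P(M6 | evidence) = 0.0072 / 0.09688 ≈ 0.074.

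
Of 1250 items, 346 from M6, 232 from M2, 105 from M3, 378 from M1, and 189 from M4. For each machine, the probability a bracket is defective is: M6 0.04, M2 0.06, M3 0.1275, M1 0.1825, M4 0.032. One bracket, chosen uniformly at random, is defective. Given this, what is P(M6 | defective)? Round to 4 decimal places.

Unnormalized posteriors (prior × likelihood):
  M6: 0.2768 × 0.04 = 0.011072
  M2: 0.1856 × 0.06 = 0.011136
  M3: 0.084 × 0.1275 = 0.01071
  M1: 0.3024 × 0.1825 = 0.055188
  M4: 0.1512 × 0.032 = 0.0048384
Sum = 0.0929444.
P(M6 | evidence) = 0.011072 / 0.0929444 ≈ 0.1191.

0.1191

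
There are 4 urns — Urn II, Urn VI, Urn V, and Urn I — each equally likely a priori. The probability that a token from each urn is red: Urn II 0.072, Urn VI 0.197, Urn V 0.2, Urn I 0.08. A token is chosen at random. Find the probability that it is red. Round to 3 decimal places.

Since the prior is uniform, the posterior is proportional to the likelihood:
  Urn II: 0.072
  Urn VI: 0.197
  Urn V: 0.2
  Urn I: 0.08
P(red) = (1/4) × (0.072 + 0.197 + 0.2 + 0.08) = 0.549/4 ≈ 0.137.

0.137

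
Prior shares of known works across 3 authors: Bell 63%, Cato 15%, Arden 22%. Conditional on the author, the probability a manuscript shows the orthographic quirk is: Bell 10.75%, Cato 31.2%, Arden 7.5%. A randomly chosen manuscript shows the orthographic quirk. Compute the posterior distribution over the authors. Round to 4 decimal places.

Bell 0.5169, Cato 0.3572, Arden 0.1259

Compute prior × likelihood for every hypothesis:
  Bell: 0.63 × 0.1075 = 0.067725
  Cato: 0.15 × 0.312 = 0.0468
  Arden: 0.22 × 0.075 = 0.0165
Sum = 0.131025.
P(Bell | quirk) = 0.067725/0.131025 ≈ 0.5169
P(Cato | quirk) = 0.0468/0.131025 ≈ 0.3572
P(Arden | quirk) = 0.0165/0.131025 ≈ 0.1259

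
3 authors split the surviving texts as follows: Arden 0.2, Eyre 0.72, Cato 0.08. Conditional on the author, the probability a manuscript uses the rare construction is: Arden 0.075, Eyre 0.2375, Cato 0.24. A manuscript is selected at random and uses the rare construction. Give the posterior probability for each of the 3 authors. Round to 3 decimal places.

Compute prior × likelihood for every hypothesis:
  Arden: 0.2 × 0.075 = 0.015
  Eyre: 0.72 × 0.2375 = 0.171
  Cato: 0.08 × 0.24 = 0.0192
Sum = 0.2052.
P(Arden | rare-form) = 0.015/0.2052 ≈ 0.073
P(Eyre | rare-form) = 0.171/0.2052 ≈ 0.833
P(Cato | rare-form) = 0.0192/0.2052 ≈ 0.094
(Check: 0.073+0.833+0.094 = 1.000.)

Arden 0.073, Eyre 0.833, Cato 0.094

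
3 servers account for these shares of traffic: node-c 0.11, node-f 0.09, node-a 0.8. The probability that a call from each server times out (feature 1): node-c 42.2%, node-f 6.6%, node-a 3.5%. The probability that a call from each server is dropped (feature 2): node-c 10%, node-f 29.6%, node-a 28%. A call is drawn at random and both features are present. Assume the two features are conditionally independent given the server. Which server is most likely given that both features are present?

node-a

Compute prior × likelihood for every hypothesis:
  node-c: 0.11 × 0.422 × 0.1 = 0.004642
  node-f: 0.09 × 0.066 × 0.296 = 0.00175824
  node-a: 0.8 × 0.035 × 0.28 = 0.00784
Normalizing constant = 0.01424024.
Largest term belongs to node-a, so node-a is most probable.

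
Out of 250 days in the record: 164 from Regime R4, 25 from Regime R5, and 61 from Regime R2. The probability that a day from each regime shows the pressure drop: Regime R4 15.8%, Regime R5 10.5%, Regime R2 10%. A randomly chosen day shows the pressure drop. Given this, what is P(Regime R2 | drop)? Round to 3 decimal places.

By Bayes' rule, posterior ∝ prior × likelihood:
  Regime R4: 0.656 × 0.158 = 0.103648
  Regime R5: 0.1 × 0.105 = 0.0105
  Regime R2: 0.244 × 0.1 = 0.0244
Total = 0.138548.
P(Regime R2 | evidence) = 0.0244 / 0.138548 ≈ 0.176.

0.176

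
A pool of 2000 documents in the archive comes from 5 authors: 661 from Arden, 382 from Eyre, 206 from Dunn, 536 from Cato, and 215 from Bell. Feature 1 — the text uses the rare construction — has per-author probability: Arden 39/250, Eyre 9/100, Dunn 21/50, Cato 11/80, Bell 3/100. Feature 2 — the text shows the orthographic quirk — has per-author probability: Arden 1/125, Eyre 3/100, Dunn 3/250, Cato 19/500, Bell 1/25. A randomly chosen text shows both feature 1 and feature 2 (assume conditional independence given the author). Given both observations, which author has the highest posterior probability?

By Bayes' rule, posterior ∝ prior × likelihood:
  Arden: 0.3305 × 0.156 × 0.008 = 0.000412464
  Eyre: 0.191 × 0.09 × 0.03 = 0.0005157
  Dunn: 0.103 × 0.42 × 0.012 = 0.00051912
  Cato: 0.268 × 0.1375 × 0.038 = 0.0014003
  Bell: 0.1075 × 0.03 × 0.04 = 0.000129
Normalizing constant = 0.002976584.
Largest term belongs to Cato, so Cato is most probable.

Cato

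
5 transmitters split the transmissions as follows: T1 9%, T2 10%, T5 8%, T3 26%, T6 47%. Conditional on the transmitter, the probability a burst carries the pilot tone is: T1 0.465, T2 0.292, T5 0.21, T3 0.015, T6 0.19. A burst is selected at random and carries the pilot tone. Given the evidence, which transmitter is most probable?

Compute prior × likelihood for every hypothesis:
  T1: 0.09 × 0.465 = 0.04185
  T2: 0.1 × 0.292 = 0.0292
  T5: 0.08 × 0.21 = 0.0168
  T3: 0.26 × 0.015 = 0.0039
  T6: 0.47 × 0.19 = 0.0893
Total = 0.18105.
Largest term belongs to T6, so T6 is most probable.

T6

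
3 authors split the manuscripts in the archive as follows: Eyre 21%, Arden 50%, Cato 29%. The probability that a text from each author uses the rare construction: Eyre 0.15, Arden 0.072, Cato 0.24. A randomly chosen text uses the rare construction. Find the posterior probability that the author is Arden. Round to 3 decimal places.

By Bayes' rule, posterior ∝ prior × likelihood:
  Eyre: 0.21 × 0.15 = 0.0315
  Arden: 0.5 × 0.072 = 0.036
  Cato: 0.29 × 0.24 = 0.0696
Normalizing constant = 0.1371.
P(Arden | evidence) = 0.036 / 0.1371 ≈ 0.263.

0.263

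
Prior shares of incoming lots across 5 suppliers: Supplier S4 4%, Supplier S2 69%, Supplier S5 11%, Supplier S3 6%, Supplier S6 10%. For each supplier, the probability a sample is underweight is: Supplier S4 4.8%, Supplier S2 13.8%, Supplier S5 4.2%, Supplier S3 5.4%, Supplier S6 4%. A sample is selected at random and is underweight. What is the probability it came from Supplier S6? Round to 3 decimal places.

By Bayes' rule, posterior ∝ prior × likelihood:
  Supplier S4: 0.04 × 0.048 = 0.00192
  Supplier S2: 0.69 × 0.138 = 0.09522
  Supplier S5: 0.11 × 0.042 = 0.00462
  Supplier S3: 0.06 × 0.054 = 0.00324
  Supplier S6: 0.1 × 0.04 = 0.004
Total = 0.109.
P(Supplier S6 | evidence) = 0.004 / 0.109 ≈ 0.037.

0.037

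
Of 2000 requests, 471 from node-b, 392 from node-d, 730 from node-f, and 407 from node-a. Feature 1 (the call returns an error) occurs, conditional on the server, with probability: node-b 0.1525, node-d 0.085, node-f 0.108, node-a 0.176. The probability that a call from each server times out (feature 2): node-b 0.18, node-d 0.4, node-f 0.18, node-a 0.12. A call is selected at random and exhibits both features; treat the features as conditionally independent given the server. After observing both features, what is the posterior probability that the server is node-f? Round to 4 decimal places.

Unnormalized posteriors (prior × likelihood):
  node-b: 0.2355 × 0.1525 × 0.18 = 0.006464475
  node-d: 0.196 × 0.085 × 0.4 = 0.006664
  node-f: 0.365 × 0.108 × 0.18 = 0.0070956
  node-a: 0.2035 × 0.176 × 0.12 = 0.00429792
Total = 0.024521995.
P(node-f | evidence) = 0.0070956 / 0.024521995 ≈ 0.2894.

0.2894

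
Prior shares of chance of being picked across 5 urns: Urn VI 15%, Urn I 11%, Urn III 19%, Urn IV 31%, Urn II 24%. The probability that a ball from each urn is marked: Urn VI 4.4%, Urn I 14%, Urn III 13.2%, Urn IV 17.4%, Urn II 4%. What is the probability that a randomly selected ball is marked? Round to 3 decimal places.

By Bayes' rule, posterior ∝ prior × likelihood:
  Urn VI: 0.15 × 0.044 = 0.0066
  Urn I: 0.11 × 0.14 = 0.0154
  Urn III: 0.19 × 0.132 = 0.02508
  Urn IV: 0.31 × 0.174 = 0.05394
  Urn II: 0.24 × 0.04 = 0.0096
P(marked) = 0.0066 + 0.0154 + 0.02508 + 0.05394 + 0.0096 = 0.11062 → 0.111.

0.111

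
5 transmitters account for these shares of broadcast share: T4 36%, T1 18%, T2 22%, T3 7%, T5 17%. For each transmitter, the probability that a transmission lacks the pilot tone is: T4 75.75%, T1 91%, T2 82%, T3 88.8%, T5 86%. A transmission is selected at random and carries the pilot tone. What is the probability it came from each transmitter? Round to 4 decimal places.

T4 0.4996, T1 0.0927, T2 0.2266, T3 0.0449, T5 0.1362

Taking complements, P(pilot | each) = T4 0.2425, T1 0.09, T2 0.18, T3 0.112, T5 0.14.
Unnormalized posteriors (prior × likelihood):
  T4: 0.36 × 0.2425 = 0.0873
  T1: 0.18 × 0.09 = 0.0162
  T2: 0.22 × 0.18 = 0.0396
  T3: 0.07 × 0.112 = 0.00784
  T5: 0.17 × 0.14 = 0.0238
Normalizing constant = 0.17474.
P(T4 | pilot) = 0.0873/0.17474 ≈ 0.4996
P(T1 | pilot) = 0.0162/0.17474 ≈ 0.0927
P(T2 | pilot) = 0.0396/0.17474 ≈ 0.2266
P(T3 | pilot) = 0.00784/0.17474 ≈ 0.0449
P(T5 | pilot) = 0.0238/0.17474 ≈ 0.1362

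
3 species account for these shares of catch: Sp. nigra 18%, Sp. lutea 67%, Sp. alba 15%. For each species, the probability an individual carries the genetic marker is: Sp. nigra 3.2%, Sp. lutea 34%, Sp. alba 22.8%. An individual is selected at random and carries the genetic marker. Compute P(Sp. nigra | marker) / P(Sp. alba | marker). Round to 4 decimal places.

0.1684

By Bayes' rule, posterior ∝ prior × likelihood:
  Sp. nigra: 0.18 × 0.032 = 0.00576
  Sp. lutea: 0.67 × 0.34 = 0.2278
  Sp. alba: 0.15 × 0.228 = 0.0342
Normalizing constant = 0.26776.
The ratio is 0.00576 / 0.0342 (the normalizer cancels) = 0.1684.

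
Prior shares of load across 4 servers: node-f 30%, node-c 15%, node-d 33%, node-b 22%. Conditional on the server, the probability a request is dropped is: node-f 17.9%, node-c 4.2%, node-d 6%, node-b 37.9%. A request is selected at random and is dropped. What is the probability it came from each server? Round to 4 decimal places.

Prior × likelihood for each hypothesis:
  node-f: 0.3 × 0.179 = 0.0537
  node-c: 0.15 × 0.042 = 0.0063
  node-d: 0.33 × 0.06 = 0.0198
  node-b: 0.22 × 0.379 = 0.08338
Total = 0.16318.
P(node-f | dropped) = 0.0537/0.16318 ≈ 0.3291
P(node-c | dropped) = 0.0063/0.16318 ≈ 0.0386
P(node-d | dropped) = 0.0198/0.16318 ≈ 0.1213
P(node-b | dropped) = 0.08338/0.16318 ≈ 0.5110
(Check: 0.3291+0.0386+0.1213+0.5110 = 1.0000.)

node-f 0.3291, node-c 0.0386, node-d 0.1213, node-b 0.5110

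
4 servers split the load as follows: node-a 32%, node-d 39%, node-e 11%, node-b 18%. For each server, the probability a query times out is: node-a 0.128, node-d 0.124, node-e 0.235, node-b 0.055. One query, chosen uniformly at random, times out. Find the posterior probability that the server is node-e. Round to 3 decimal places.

0.207

Compute prior × likelihood for every hypothesis:
  node-a: 0.32 × 0.128 = 0.04096
  node-d: 0.39 × 0.124 = 0.04836
  node-e: 0.11 × 0.235 = 0.02585
  node-b: 0.18 × 0.055 = 0.0099
Sum = 0.12507.
P(node-e | evidence) = 0.02585 / 0.12507 ≈ 0.207.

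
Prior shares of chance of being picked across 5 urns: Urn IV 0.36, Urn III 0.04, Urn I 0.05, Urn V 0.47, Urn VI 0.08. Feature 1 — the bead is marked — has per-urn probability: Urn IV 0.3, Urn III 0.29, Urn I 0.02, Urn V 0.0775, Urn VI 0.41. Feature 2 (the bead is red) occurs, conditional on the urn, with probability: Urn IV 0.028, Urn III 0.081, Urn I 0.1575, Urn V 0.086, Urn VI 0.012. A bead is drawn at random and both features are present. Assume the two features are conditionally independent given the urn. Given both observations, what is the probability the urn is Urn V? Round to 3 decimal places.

0.410

Unnormalized posteriors (prior × likelihood):
  Urn IV: 0.36 × 0.3 × 0.028 = 0.003024
  Urn III: 0.04 × 0.29 × 0.081 = 0.0009396
  Urn I: 0.05 × 0.02 × 0.1575 = 0.0001575
  Urn V: 0.47 × 0.0775 × 0.086 = 0.00313255
  Urn VI: 0.08 × 0.41 × 0.012 = 0.0003936
Sum = 0.00764725.
P(Urn V | evidence) = 0.00313255 / 0.00764725 ≈ 0.410.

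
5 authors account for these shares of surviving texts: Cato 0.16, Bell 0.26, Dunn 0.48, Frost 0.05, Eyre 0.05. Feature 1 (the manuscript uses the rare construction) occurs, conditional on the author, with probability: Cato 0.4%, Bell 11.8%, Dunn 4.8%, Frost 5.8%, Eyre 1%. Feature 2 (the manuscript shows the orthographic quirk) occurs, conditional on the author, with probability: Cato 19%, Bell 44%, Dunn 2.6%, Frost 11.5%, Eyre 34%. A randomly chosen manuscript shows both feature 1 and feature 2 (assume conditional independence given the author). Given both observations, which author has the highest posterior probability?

Unnormalized posteriors (prior × likelihood):
  Cato: 0.16 × 0.004 × 0.19 = 0.0001216
  Bell: 0.26 × 0.118 × 0.44 = 0.0134992
  Dunn: 0.48 × 0.048 × 0.026 = 0.00059904
  Frost: 0.05 × 0.058 × 0.115 = 0.0003335
  Eyre: 0.05 × 0.01 × 0.34 = 0.00017
Sum = 0.01472334.
Largest term belongs to Bell, so Bell is most probable.

Bell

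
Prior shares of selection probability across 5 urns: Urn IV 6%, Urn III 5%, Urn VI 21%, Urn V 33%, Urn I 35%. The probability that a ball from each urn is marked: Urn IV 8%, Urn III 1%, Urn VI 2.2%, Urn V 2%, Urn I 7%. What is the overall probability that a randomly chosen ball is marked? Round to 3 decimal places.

Compute prior × likelihood for every hypothesis:
  Urn IV: 0.06 × 0.08 = 0.0048
  Urn III: 0.05 × 0.01 = 0.0005
  Urn VI: 0.21 × 0.022 = 0.00462
  Urn V: 0.33 × 0.02 = 0.0066
  Urn I: 0.35 × 0.07 = 0.0245
P(marked) = 0.0048 + 0.0005 + 0.00462 + 0.0066 + 0.0245 = 0.04102 → 0.041.

0.041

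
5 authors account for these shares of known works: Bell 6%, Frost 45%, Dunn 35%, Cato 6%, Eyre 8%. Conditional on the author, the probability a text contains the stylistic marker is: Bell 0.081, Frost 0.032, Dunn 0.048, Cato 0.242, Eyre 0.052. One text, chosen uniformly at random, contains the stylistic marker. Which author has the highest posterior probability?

Dunn

Compute prior × likelihood for every hypothesis:
  Bell: 0.06 × 0.081 = 0.00486
  Frost: 0.45 × 0.032 = 0.0144
  Dunn: 0.35 × 0.048 = 0.0168
  Cato: 0.06 × 0.242 = 0.01452
  Eyre: 0.08 × 0.052 = 0.00416
Total = 0.05474.
Largest term belongs to Dunn, so Dunn is most probable.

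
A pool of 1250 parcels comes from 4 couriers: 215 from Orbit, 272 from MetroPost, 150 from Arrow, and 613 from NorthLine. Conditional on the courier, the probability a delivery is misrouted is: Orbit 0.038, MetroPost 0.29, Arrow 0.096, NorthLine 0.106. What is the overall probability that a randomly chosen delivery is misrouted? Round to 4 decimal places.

By Bayes' rule, posterior ∝ prior × likelihood:
  Orbit: 0.172 × 0.038 = 0.006536
  MetroPost: 0.2176 × 0.29 = 0.063104
  Arrow: 0.12 × 0.096 = 0.01152
  NorthLine: 0.4904 × 0.106 = 0.0519824
P(misrouted) = 0.006536 + 0.063104 + 0.01152 + 0.0519824 = 0.1331424 → 0.1331.

0.1331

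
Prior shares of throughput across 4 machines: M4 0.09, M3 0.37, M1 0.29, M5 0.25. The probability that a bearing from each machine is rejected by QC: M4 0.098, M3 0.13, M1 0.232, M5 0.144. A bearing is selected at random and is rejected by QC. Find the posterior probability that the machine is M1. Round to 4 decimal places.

0.4200

Unnormalized posteriors (prior × likelihood):
  M4: 0.09 × 0.098 = 0.00882
  M3: 0.37 × 0.13 = 0.0481
  M1: 0.29 × 0.232 = 0.06728
  M5: 0.25 × 0.144 = 0.036
Sum = 0.1602.
P(M1 | evidence) = 0.06728 / 0.1602 ≈ 0.4200.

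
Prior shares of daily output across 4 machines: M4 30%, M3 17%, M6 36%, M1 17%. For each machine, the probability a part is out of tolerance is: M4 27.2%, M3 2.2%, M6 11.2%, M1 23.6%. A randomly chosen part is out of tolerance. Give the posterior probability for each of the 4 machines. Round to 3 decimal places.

Compute prior × likelihood for every hypothesis:
  M4: 0.3 × 0.272 = 0.0816
  M3: 0.17 × 0.022 = 0.00374
  M6: 0.36 × 0.112 = 0.04032
  M1: 0.17 × 0.236 = 0.04012
Normalizing constant = 0.16578.
P(M4 | oversize) = 0.0816/0.16578 ≈ 0.492
P(M3 | oversize) = 0.00374/0.16578 ≈ 0.023
P(M6 | oversize) = 0.04032/0.16578 ≈ 0.243
P(M1 | oversize) = 0.04012/0.16578 ≈ 0.242
(Check: 0.492+0.023+0.243+0.242 = 1.000.)

M4 0.492, M3 0.023, M6 0.243, M1 0.242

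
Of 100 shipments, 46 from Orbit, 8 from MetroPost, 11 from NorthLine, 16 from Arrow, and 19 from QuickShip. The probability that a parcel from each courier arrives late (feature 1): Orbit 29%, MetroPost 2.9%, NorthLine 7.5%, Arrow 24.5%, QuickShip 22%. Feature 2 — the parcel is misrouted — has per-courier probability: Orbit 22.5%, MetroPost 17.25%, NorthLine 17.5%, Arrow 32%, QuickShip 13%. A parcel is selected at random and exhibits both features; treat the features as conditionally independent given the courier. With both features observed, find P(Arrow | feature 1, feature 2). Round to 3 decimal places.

By Bayes' rule, posterior ∝ prior × likelihood:
  Orbit: 0.46 × 0.29 × 0.225 = 0.030015
  MetroPost: 0.08 × 0.029 × 0.1725 = 0.0004002
  NorthLine: 0.11 × 0.075 × 0.175 = 0.00144375
  Arrow: 0.16 × 0.245 × 0.32 = 0.012544
  QuickShip: 0.19 × 0.22 × 0.13 = 0.005434
Normalizing constant = 0.04983695.
P(Arrow | evidence) = 0.012544 / 0.04983695 ≈ 0.252.

0.252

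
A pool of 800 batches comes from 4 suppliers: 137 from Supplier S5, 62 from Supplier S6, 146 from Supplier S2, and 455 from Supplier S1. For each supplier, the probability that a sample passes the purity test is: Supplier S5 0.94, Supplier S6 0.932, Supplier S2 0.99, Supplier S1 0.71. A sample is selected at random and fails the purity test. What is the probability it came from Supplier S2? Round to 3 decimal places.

0.010

Taking complements, P(off-spec | each) = Supplier S5 0.06, Supplier S6 0.068, Supplier S2 0.01, Supplier S1 0.29.
Compute prior × likelihood for every hypothesis:
  Supplier S5: 0.17125 × 0.06 = 0.010275
  Supplier S6: 0.0775 × 0.068 = 0.00527
  Supplier S2: 0.1825 × 0.01 = 0.001825
  Supplier S1: 0.56875 × 0.29 = 0.1649375
Normalizing constant = 0.1823075.
P(Supplier S2 | evidence) = 0.001825 / 0.1823075 ≈ 0.010.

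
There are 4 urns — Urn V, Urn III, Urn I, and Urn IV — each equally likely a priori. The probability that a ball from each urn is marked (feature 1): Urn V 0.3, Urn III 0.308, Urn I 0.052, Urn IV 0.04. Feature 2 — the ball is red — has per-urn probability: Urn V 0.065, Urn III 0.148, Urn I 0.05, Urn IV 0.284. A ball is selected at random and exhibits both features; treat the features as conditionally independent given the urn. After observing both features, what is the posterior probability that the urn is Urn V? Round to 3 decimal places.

0.247

Since the prior is uniform, the posterior is proportional to the likelihood:
  Urn V: 0.3 × 0.065 = 0.0195
  Urn III: 0.308 × 0.148 = 0.045584
  Urn I: 0.052 × 0.05 = 0.0026
  Urn IV: 0.04 × 0.284 = 0.01136
Total = 0.079044.
P(Urn V | evidence) = 0.0195 / 0.079044 ≈ 0.247.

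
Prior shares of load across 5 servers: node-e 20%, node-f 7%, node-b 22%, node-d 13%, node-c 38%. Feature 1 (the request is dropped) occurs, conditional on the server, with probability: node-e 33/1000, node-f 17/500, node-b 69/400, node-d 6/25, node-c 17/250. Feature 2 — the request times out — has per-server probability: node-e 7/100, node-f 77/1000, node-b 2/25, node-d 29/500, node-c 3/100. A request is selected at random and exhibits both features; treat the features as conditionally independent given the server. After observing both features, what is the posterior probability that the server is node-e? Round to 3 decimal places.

Compute prior × likelihood for every hypothesis:
  node-e: 0.2 × 0.033 × 0.07 = 0.000462
  node-f: 0.07 × 0.034 × 0.077 = 0.00018326
  node-b: 0.22 × 0.1725 × 0.08 = 0.003036
  node-d: 0.13 × 0.24 × 0.058 = 0.0018096
  node-c: 0.38 × 0.068 × 0.03 = 0.0007752
Sum = 0.00626606.
P(node-e | evidence) = 0.000462 / 0.00626606 ≈ 0.074.

0.074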